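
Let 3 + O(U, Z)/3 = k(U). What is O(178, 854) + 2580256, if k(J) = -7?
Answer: 2580226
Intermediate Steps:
O(U, Z) = -30 (O(U, Z) = -9 + 3*(-7) = -9 - 21 = -30)
O(178, 854) + 2580256 = -30 + 2580256 = 2580226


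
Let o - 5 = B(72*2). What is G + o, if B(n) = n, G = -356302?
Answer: -356153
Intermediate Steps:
o = 149 (o = 5 + 72*2 = 5 + 144 = 149)
G + o = -356302 + 149 = -356153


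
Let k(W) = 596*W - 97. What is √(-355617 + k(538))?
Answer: I*√35066 ≈ 187.26*I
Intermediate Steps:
k(W) = -97 + 596*W
√(-355617 + k(538)) = √(-355617 + (-97 + 596*538)) = √(-355617 + (-97 + 320648)) = √(-355617 + 320551) = √(-35066) = I*√35066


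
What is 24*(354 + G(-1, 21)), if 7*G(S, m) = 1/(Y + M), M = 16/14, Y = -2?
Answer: 8492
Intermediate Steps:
M = 8/7 (M = 16*(1/14) = 8/7 ≈ 1.1429)
G(S, m) = -1/6 (G(S, m) = 1/(7*(-2 + 8/7)) = 1/(7*(-6/7)) = (1/7)*(-7/6) = -1/6)
24*(354 + G(-1, 21)) = 24*(354 - 1/6) = 24*(2123/6) = 8492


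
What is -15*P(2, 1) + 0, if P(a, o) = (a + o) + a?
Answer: -75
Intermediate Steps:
P(a, o) = o + 2*a
-15*P(2, 1) + 0 = -15*(1 + 2*2) + 0 = -15*(1 + 4) + 0 = -15*5 + 0 = -75 + 0 = -75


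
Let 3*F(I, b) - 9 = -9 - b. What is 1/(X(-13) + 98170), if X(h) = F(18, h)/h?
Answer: 3/294509 ≈ 1.0186e-5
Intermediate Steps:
F(I, b) = -b/3 (F(I, b) = 3 + (-9 - b)/3 = 3 + (-3 - b/3) = -b/3)
X(h) = -⅓ (X(h) = (-h/3)/h = -⅓)
1/(X(-13) + 98170) = 1/(-⅓ + 98170) = 1/(294509/3) = 3/294509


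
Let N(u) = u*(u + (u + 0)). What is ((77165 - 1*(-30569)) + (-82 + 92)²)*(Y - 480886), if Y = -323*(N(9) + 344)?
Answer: -69480034216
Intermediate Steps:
N(u) = 2*u² (N(u) = u*(u + u) = u*(2*u) = 2*u²)
Y = -163438 (Y = -323*(2*9² + 344) = -323*(2*81 + 344) = -323*(162 + 344) = -323*506 = -163438)
((77165 - 1*(-30569)) + (-82 + 92)²)*(Y - 480886) = ((77165 - 1*(-30569)) + (-82 + 92)²)*(-163438 - 480886) = ((77165 + 30569) + 10²)*(-644324) = (107734 + 100)*(-644324) = 107834*(-644324) = -69480034216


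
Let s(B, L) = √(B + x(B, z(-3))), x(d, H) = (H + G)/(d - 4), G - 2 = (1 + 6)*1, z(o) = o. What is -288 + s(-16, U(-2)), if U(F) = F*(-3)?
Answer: -288 + I*√1630/10 ≈ -288.0 + 4.0373*I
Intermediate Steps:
U(F) = -3*F
G = 9 (G = 2 + (1 + 6)*1 = 2 + 7*1 = 2 + 7 = 9)
x(d, H) = (9 + H)/(-4 + d) (x(d, H) = (H + 9)/(d - 4) = (9 + H)/(-4 + d))
s(B, L) = √(B + 6/(-4 + B)) (s(B, L) = √(B + (9 - 3)/(-4 + B)) = √(B + 6/(-4 + B)))
-288 + s(-16, U(-2)) = -288 + √((6 - 16*(-4 - 16))/(-4 - 16)) = -288 + √((6 - 16*(-20))/(-20)) = -288 + √(-(6 + 320)/20) = -288 + √(-1/20*326) = -288 + √(-163/10) = -288 + I*√1630/10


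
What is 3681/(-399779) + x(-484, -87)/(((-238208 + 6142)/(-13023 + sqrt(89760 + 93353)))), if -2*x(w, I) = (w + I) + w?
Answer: 288997955397/9765801412 - 7385*sqrt(3737)/464132 ≈ 28.620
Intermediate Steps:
x(w, I) = -w - I/2 (x(w, I) = -((w + I) + w)/2 = -((I + w) + w)/2 = -(I + 2*w)/2 = -w - I/2)
3681/(-399779) + x(-484, -87)/(((-238208 + 6142)/(-13023 + sqrt(89760 + 93353)))) = 3681/(-399779) + (-1*(-484) - 1/2*(-87))/(((-238208 + 6142)/(-13023 + sqrt(89760 + 93353)))) = 3681*(-1/399779) + (484 + 87/2)/((-232066/(-13023 + sqrt(183113)))) = -3681/399779 + 1055/(2*((-232066/(-13023 + 7*sqrt(3737))))) = -3681/399779 + 1055*(13023/232066 - 7*sqrt(3737)/232066)/2 = -3681/399779 + (13739265/464132 - 7385*sqrt(3737)/464132) = 288997955397/9765801412 - 7385*sqrt(3737)/464132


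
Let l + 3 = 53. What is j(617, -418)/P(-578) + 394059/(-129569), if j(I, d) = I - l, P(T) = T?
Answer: -301231725/74890882 ≈ -4.0223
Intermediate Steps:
l = 50 (l = -3 + 53 = 50)
j(I, d) = -50 + I (j(I, d) = I - 1*50 = I - 50 = -50 + I)
j(617, -418)/P(-578) + 394059/(-129569) = (-50 + 617)/(-578) + 394059/(-129569) = 567*(-1/578) + 394059*(-1/129569) = -567/578 - 394059/129569 = -301231725/74890882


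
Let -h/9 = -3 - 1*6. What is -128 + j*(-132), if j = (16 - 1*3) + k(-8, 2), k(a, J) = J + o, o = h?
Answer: -12800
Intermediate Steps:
h = 81 (h = -9*(-3 - 1*6) = -9*(-3 - 6) = -9*(-9) = 81)
o = 81
k(a, J) = 81 + J (k(a, J) = J + 81 = 81 + J)
j = 96 (j = (16 - 1*3) + (81 + 2) = (16 - 3) + 83 = 13 + 83 = 96)
-128 + j*(-132) = -128 + 96*(-132) = -128 - 12672 = -12800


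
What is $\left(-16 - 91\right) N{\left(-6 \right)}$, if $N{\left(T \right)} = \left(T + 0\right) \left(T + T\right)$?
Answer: $-7704$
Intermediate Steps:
$N{\left(T \right)} = 2 T^{2}$ ($N{\left(T \right)} = T 2 T = 2 T^{2}$)
$\left(-16 - 91\right) N{\left(-6 \right)} = \left(-16 - 91\right) 2 \left(-6\right)^{2} = - 107 \cdot 2 \cdot 36 = \left(-107\right) 72 = -7704$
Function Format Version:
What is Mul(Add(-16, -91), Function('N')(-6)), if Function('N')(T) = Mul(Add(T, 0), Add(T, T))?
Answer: -7704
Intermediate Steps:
Function('N')(T) = Mul(2, Pow(T, 2)) (Function('N')(T) = Mul(T, Mul(2, T)) = Mul(2, Pow(T, 2)))
Mul(Add(-16, -91), Function('N')(-6)) = Mul(Add(-16, -91), Mul(2, Pow(-6, 2))) = Mul(-107, Mul(2, 36)) = Mul(-107, 72) = -7704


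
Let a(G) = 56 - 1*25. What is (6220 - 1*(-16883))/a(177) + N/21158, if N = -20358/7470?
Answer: 202857473649/272197670 ≈ 745.26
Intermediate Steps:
a(G) = 31 (a(G) = 56 - 25 = 31)
N = -1131/415 (N = -20358*1/7470 = -1131/415 ≈ -2.7253)
(6220 - 1*(-16883))/a(177) + N/21158 = (6220 - 1*(-16883))/31 - 1131/415/21158 = (6220 + 16883)*(1/31) - 1131/415*1/21158 = 23103*(1/31) - 1131/8780570 = 23103/31 - 1131/8780570 = 202857473649/272197670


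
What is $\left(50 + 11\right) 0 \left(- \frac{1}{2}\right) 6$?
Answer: $0$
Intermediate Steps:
$\left(50 + 11\right) 0 \left(- \frac{1}{2}\right) 6 = 61 \cdot 0 \left(\left(-1\right) \frac{1}{2}\right) 6 = 61 \cdot 0 \left(- \frac{1}{2}\right) 6 = 61 \cdot 0 \cdot 6 = 61 \cdot 0 = 0$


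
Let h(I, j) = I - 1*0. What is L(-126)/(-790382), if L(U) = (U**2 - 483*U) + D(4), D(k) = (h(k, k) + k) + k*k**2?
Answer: -38403/395191 ≈ -0.097176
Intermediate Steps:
h(I, j) = I (h(I, j) = I + 0 = I)
D(k) = k**3 + 2*k (D(k) = (k + k) + k*k**2 = 2*k + k**3 = k**3 + 2*k)
L(U) = 72 + U**2 - 483*U (L(U) = (U**2 - 483*U) + 4*(2 + 4**2) = (U**2 - 483*U) + 4*(2 + 16) = (U**2 - 483*U) + 4*18 = (U**2 - 483*U) + 72 = 72 + U**2 - 483*U)
L(-126)/(-790382) = (72 + (-126)**2 - 483*(-126))/(-790382) = (72 + 15876 + 60858)*(-1/790382) = 76806*(-1/790382) = -38403/395191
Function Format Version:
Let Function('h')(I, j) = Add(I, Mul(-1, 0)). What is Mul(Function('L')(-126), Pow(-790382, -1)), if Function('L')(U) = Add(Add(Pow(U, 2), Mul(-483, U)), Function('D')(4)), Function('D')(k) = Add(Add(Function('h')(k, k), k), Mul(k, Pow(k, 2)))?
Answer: Rational(-38403, 395191) ≈ -0.097176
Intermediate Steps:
Function('h')(I, j) = I (Function('h')(I, j) = Add(I, 0) = I)
Function('D')(k) = Add(Pow(k, 3), Mul(2, k)) (Function('D')(k) = Add(Add(k, k), Mul(k, Pow(k, 2))) = Add(Mul(2, k), Pow(k, 3)) = Add(Pow(k, 3), Mul(2, k)))
Function('L')(U) = Add(72, Pow(U, 2), Mul(-483, U)) (Function('L')(U) = Add(Add(Pow(U, 2), Mul(-483, U)), Mul(4, Add(2, Pow(4, 2)))) = Add(Add(Pow(U, 2), Mul(-483, U)), Mul(4, Add(2, 16))) = Add(Add(Pow(U, 2), Mul(-483, U)), Mul(4, 18)) = Add(Add(Pow(U, 2), Mul(-483, U)), 72) = Add(72, Pow(U, 2), Mul(-483, U)))
Mul(Function('L')(-126), Pow(-790382, -1)) = Mul(Add(72, Pow(-126, 2), Mul(-483, -126)), Pow(-790382, -1)) = Mul(Add(72, 15876, 60858), Rational(-1, 790382)) = Mul(76806, Rational(-1, 790382)) = Rational(-38403, 395191)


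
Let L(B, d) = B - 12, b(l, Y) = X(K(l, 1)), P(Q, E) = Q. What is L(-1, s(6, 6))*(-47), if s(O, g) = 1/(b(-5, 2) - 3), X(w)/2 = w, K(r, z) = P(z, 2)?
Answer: 611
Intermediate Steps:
K(r, z) = z
X(w) = 2*w
b(l, Y) = 2 (b(l, Y) = 2*1 = 2)
s(O, g) = -1 (s(O, g) = 1/(2 - 3) = 1/(-1) = -1)
L(B, d) = -12 + B
L(-1, s(6, 6))*(-47) = (-12 - 1)*(-47) = -13*(-47) = 611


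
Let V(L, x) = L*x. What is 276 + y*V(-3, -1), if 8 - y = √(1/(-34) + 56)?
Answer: 300 - 3*√64702/34 ≈ 277.56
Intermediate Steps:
y = 8 - √64702/34 (y = 8 - √(1/(-34) + 56) = 8 - √(-1/34 + 56) = 8 - √(1903/34) = 8 - √64702/34 ≈ 0.51865)
276 + y*V(-3, -1) = 276 + (8 - √64702/34)*(-3*(-1)) = 276 + (8 - √64702/34)*3 = 276 + (24 - 3*√64702/34) = 300 - 3*√64702/34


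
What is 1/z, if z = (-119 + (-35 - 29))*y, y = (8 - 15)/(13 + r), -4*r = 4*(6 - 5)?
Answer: 4/427 ≈ 0.0093677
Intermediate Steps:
r = -1 (r = -(6 - 5) = -1 ≈ -1.0000)
y = -7/12 (y = (8 - 15)/(13 - 1) = -7/12 ≈ -0.58333)
z = 427/4 (z = (-119 + (-35 - 29))*(-7/12) = (-119 - 64)*(-7/12) = -183*(-7/12) = 427/4 ≈ 106.75)
1/z = 1/(427/4) = 4/427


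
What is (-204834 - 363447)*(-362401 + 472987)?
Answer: -62843922666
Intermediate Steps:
(-204834 - 363447)*(-362401 + 472987) = -568281*110586 = -62843922666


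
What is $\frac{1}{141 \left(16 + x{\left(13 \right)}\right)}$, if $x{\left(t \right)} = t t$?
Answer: $\frac{1}{26085} \approx 3.8336 \cdot 10^{-5}$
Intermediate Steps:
$x{\left(t \right)} = t^{2}$
$\frac{1}{141 \left(16 + x{\left(13 \right)}\right)} = \frac{1}{141 \left(16 + 13^{2}\right)} = \frac{1}{141 \left(16 + 169\right)} = \frac{1}{141 \cdot 185} = \frac{1}{26085}$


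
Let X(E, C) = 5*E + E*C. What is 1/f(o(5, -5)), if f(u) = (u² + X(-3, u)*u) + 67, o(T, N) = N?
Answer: 1/92 ≈ 0.010870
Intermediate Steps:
X(E, C) = 5*E + C*E
f(u) = 67 + u² + u*(-15 - 3*u) (f(u) = (u² + (-3*(5 + u))*u) + 67 = (u² + (-15 - 3*u)*u) + 67 = (u² + u*(-15 - 3*u)) + 67 = 67 + u² + u*(-15 - 3*u))
1/f(o(5, -5)) = 1/(67 - 15*(-5) - 2*(-5)²) = 1/(67 + 75 - 2*25) = 1/(67 + 75 - 50) = 1/92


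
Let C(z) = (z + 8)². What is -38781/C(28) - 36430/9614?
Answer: -23336323/692208 ≈ -33.713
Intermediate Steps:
C(z) = (8 + z)²
-38781/C(28) - 36430/9614 = -38781/(8 + 28)² - 36430/9614 = -38781/(36²) - 36430*1/9614 = -38781/1296 - 18215/4807 = -38781*1/1296 - 18215/4807 = -4309/144 - 18215/4807 = -23336323/692208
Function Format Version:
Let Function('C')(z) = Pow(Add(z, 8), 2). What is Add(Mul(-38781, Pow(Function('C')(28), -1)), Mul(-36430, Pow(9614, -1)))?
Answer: Rational(-23336323, 692208) ≈ -33.713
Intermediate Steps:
Function('C')(z) = Pow(Add(8, z), 2)
Add(Mul(-38781, Pow(Function('C')(28), -1)), Mul(-36430, Pow(9614, -1))) = Add(Mul(-38781, Pow(Pow(Add(8, 28), 2), -1)), Mul(-36430, Pow(9614, -1))) = Add(Mul(-38781, Pow(Pow(36, 2), -1)), Mul(-36430, Rational(1, 9614))) = Add(Mul(-38781, Pow(1296, -1)), Rational(-18215, 4807)) = Add(Mul(-38781, Rational(1, 1296)), Rational(-18215, 4807)) = Add(Rational(-4309, 144), Rational(-18215, 4807)) = Rational(-23336323, 692208)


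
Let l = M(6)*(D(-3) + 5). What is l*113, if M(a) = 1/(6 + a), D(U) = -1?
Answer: 113/3 ≈ 37.667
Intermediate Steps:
l = ⅓ (l = (-1 + 5)/(6 + 6) = 4/12 = (1/12)*4 = ⅓ ≈ 0.33333)
l*113 = (⅓)*113 = 113/3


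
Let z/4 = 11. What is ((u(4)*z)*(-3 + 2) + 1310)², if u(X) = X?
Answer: 1285956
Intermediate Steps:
z = 44 (z = 4*11 = 44)
((u(4)*z)*(-3 + 2) + 1310)² = ((4*44)*(-3 + 2) + 1310)² = (176*(-1) + 1310)² = (-176 + 1310)² = 1134² = 1285956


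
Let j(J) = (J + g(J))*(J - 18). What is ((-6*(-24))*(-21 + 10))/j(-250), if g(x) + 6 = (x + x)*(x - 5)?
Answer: 99/2131337 ≈ 4.6450e-5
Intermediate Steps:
g(x) = -6 + 2*x*(-5 + x) (g(x) = -6 + (x + x)*(x - 5) = -6 + (2*x)*(-5 + x) = -6 + 2*x*(-5 + x))
j(J) = (-18 + J)*(-6 - 9*J + 2*J²) (j(J) = (J + (-6 - 10*J + 2*J²))*(J - 18) = (-6 - 9*J + 2*J²)*(-18 + J) = (-18 + J)*(-6 - 9*J + 2*J²))
((-6*(-24))*(-21 + 10))/j(-250) = ((-6*(-24))*(-21 + 10))/(108 - 45*(-250)² + 2*(-250)³ + 156*(-250)) = (144*(-11))/(108 - 45*62500 + 2*(-15625000) - 39000) = -1584/(108 - 2812500 - 31250000 - 39000) = -1584/(-34101392) = -1584*(-1/34101392) = 99/2131337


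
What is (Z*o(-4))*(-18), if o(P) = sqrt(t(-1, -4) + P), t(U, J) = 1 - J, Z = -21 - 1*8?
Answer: 522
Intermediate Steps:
Z = -29 (Z = -21 - 8 = -29)
o(P) = sqrt(5 + P) (o(P) = sqrt((1 - 1*(-4)) + P) = sqrt((1 + 4) + P) = sqrt(5 + P))
(Z*o(-4))*(-18) = -29*sqrt(5 - 4)*(-18) = -29*sqrt(1)*(-18) = -29*1*(-18) = -29*(-18) = 522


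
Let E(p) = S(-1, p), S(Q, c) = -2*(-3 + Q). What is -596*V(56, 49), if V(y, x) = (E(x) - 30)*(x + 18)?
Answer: 878504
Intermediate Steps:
S(Q, c) = 6 - 2*Q
E(p) = 8 (E(p) = 6 - 2*(-1) = 6 + 2 = 8)
V(y, x) = -396 - 22*x (V(y, x) = (8 - 30)*(x + 18) = -22*(18 + x) = -396 - 22*x)
-596*V(56, 49) = -596*(-396 - 22*49) = -596*(-396 - 1078) = -596*(-1474) = 878504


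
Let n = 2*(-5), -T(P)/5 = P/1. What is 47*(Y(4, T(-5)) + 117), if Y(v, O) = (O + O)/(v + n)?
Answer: 15322/3 ≈ 5107.3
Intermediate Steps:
T(P) = -5*P (T(P) = -5*P/1 = -5*P)
n = -10
Y(v, O) = 2*O/(-10 + v) (Y(v, O) = (O + O)/(v - 10) = (2*O)/(-10 + v) = 2*O/(-10 + v))
47*(Y(4, T(-5)) + 117) = 47*(2*(-5*(-5))/(-10 + 4) + 117) = 47*(2*25/(-6) + 117) = 47*(2*25*(-⅙) + 117) = 47*(-25/3 + 117) = 47*(326/3) = 15322/3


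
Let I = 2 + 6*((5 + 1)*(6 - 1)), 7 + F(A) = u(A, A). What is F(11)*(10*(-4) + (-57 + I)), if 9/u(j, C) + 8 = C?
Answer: -340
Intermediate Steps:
u(j, C) = 9/(-8 + C)
F(A) = -7 + 9/(-8 + A)
I = 182 (I = 2 + 6*(6*5) = 2 + 6*30 = 2 + 180 = 182)
F(11)*(10*(-4) + (-57 + I)) = ((65 - 7*11)/(-8 + 11))*(10*(-4) + (-57 + 182)) = ((65 - 77)/3)*(-40 + 125) = ((⅓)*(-12))*85 = -4*85 = -340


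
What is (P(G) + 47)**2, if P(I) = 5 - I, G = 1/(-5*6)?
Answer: 2436721/900 ≈ 2707.5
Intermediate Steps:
G = -1/30 (G = 1/(-30) = -1/30 ≈ -0.033333)
(P(G) + 47)**2 = ((5 - 1*(-1/30)) + 47)**2 = ((5 + 1/30) + 47)**2 = (151/30 + 47)**2 = (1561/30)**2 = 2436721/900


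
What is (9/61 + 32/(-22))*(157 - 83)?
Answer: -64898/671 ≈ -96.718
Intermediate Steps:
(9/61 + 32/(-22))*(157 - 83) = (9*(1/61) + 32*(-1/22))*74 = (9/61 - 16/11)*74 = -877/671*74 = -64898/671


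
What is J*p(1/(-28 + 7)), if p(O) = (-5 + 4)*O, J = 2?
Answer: 2/21 ≈ 0.095238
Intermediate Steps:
p(O) = -O
J*p(1/(-28 + 7)) = 2*(-1/(-28 + 7)) = 2*(-1/(-21)) = 2*(-1*(-1/21)) = 2*(1/21) = 2/21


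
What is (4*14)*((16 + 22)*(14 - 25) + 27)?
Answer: -21896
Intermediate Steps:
(4*14)*((16 + 22)*(14 - 25) + 27) = 56*(38*(-11) + 27) = 56*(-418 + 27) = 56*(-391) = -21896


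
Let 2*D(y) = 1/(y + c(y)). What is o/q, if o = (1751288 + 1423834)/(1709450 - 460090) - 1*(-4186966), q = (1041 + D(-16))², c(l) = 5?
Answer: 316477376521361/81904262442170 ≈ 3.8640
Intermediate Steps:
D(y) = 1/(2*(5 + y)) (D(y) = 1/(2*(y + 5)) = 1/(2*(5 + y)))
q = 524455801/484 (q = (1041 + 1/(2*(5 - 16)))² = (1041 + (½)/(-11))² = (1041 + (½)*(-1/11))² = (1041 - 1/22)² = (22901/22)² = 524455801/484 ≈ 1.0836e+6)
o = 2615515508441/624680 (o = 3175122/1249360 + 4186966 = 3175122*(1/1249360) + 4186966 = 1587561/624680 + 4186966 = 2615515508441/624680 ≈ 4.1870e+6)
o/q = 2615515508441/(624680*(524455801/484)) = (2615515508441/624680)*(484/524455801) = 316477376521361/81904262442170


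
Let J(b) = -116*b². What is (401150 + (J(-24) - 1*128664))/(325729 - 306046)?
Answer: 205670/19683 ≈ 10.449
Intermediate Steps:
(401150 + (J(-24) - 1*128664))/(325729 - 306046) = (401150 + (-116*(-24)² - 1*128664))/(325729 - 306046) = (401150 + (-116*576 - 128664))/19683 = (401150 + (-66816 - 128664))*(1/19683) = (401150 - 195480)*(1/19683) = 205670*(1/19683) = 205670/19683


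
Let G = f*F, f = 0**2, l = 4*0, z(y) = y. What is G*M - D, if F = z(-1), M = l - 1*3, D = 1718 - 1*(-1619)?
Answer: -3337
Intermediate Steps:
l = 0
D = 3337 (D = 1718 + 1619 = 3337)
f = 0
M = -3 (M = 0 - 1*3 = 0 - 3 = -3)
F = -1
G = 0 (G = 0*(-1) = 0)
G*M - D = 0*(-3) - 1*3337 = 0 - 3337 = -3337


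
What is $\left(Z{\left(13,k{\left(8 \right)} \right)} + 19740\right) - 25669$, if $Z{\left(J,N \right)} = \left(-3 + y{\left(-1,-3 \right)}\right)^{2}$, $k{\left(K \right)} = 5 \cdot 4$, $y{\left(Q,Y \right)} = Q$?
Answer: $-5913$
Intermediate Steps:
$k{\left(K \right)} = 20$
$Z{\left(J,N \right)} = 16$ ($Z{\left(J,N \right)} = \left(-3 - 1\right)^{2} = \left(-4\right)^{2} = 16$)
$\left(Z{\left(13,k{\left(8 \right)} \right)} + 19740\right) - 25669 = \left(16 + 19740\right) - 25669 = 19756 - 25669 = -5913$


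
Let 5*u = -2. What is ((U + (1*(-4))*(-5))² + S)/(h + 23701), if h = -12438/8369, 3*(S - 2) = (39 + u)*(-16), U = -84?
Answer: 488598958/2975118465 ≈ 0.16423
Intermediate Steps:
u = -⅖ (u = (⅕)*(-2) = -⅖ ≈ -0.40000)
S = -3058/15 (S = 2 + ((39 - ⅖)*(-16))/3 = 2 + ((193/5)*(-16))/3 = 2 + (⅓)*(-3088/5) = 2 - 3088/15 = -3058/15 ≈ -203.87)
h = -12438/8369 (h = -12438*1/8369 = -12438/8369 ≈ -1.4862)
((U + (1*(-4))*(-5))² + S)/(h + 23701) = ((-84 + (1*(-4))*(-5))² - 3058/15)/(-12438/8369 + 23701) = ((-84 - 4*(-5))² - 3058/15)/(198341231/8369) = ((-84 + 20)² - 3058/15)*(8369/198341231) = ((-64)² - 3058/15)*(8369/198341231) = (4096 - 3058/15)*(8369/198341231) = (58382/15)*(8369/198341231) = 488598958/2975118465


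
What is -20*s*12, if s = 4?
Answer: -960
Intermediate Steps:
-20*s*12 = -20*4*12 = -80*12 = -960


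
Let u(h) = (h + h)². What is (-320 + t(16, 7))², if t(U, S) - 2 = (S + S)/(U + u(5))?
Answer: 339922969/3364 ≈ 1.0105e+5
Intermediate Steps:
u(h) = 4*h² (u(h) = (2*h)² = 4*h²)
t(U, S) = 2 + 2*S/(100 + U) (t(U, S) = 2 + (S + S)/(U + 4*5²) = 2 + (2*S)/(U + 4*25) = 2 + (2*S)/(U + 100) = 2 + (2*S)/(100 + U) = 2 + 2*S/(100 + U))
(-320 + t(16, 7))² = (-320 + 2*(100 + 7 + 16)/(100 + 16))² = (-320 + 2*123/116)² = (-320 + 2*(1/116)*123)² = (-320 + 123/58)² = (-18437/58)² = 339922969/3364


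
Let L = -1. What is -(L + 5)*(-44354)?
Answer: 177416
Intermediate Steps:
-(L + 5)*(-44354) = -(-1 + 5)*(-44354) = -1*4*(-44354) = -4*(-44354) = 177416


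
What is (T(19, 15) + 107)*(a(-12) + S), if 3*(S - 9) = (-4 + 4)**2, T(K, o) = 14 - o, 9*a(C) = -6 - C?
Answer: 3074/3 ≈ 1024.7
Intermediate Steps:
a(C) = -2/3 - C/9 (a(C) = (-6 - C)/9 = -2/3 - C/9)
S = 9 (S = 9 + (-4 + 4)**2/3 = 9 + (1/3)*0**2 = 9 + (1/3)*0 = 9 + 0 = 9)
(T(19, 15) + 107)*(a(-12) + S) = ((14 - 1*15) + 107)*((-2/3 - 1/9*(-12)) + 9) = ((14 - 15) + 107)*((-2/3 + 4/3) + 9) = (-1 + 107)*(2/3 + 9) = 106*(29/3) = 3074/3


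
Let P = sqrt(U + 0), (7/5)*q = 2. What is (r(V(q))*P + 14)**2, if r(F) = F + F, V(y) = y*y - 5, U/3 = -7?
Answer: -185072/343 - 1160*I*sqrt(21)/7 ≈ -539.57 - 759.4*I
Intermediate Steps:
U = -21 (U = 3*(-7) = -21)
q = 10/7 (q = (5/7)*2 = 10/7 ≈ 1.4286)
V(y) = -5 + y**2 (V(y) = y**2 - 5 = -5 + y**2)
r(F) = 2*F
P = I*sqrt(21) (P = sqrt(-21 + 0) = sqrt(-21) = I*sqrt(21) ≈ 4.5826*I)
(r(V(q))*P + 14)**2 = ((2*(-5 + (10/7)**2))*(I*sqrt(21)) + 14)**2 = ((2*(-5 + 100/49))*(I*sqrt(21)) + 14)**2 = ((2*(-145/49))*(I*sqrt(21)) + 14)**2 = (-290*I*sqrt(21)/49 + 14)**2 = (14 - 290*I*sqrt(21)/49)**2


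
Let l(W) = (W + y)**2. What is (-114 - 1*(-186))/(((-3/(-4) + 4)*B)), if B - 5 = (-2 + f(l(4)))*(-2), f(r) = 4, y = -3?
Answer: 288/19 ≈ 15.158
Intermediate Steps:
l(W) = (-3 + W)**2 (l(W) = (W - 3)**2 = (-3 + W)**2)
B = 1 (B = 5 + (-2 + 4)*(-2) = 5 + 2*(-2) = 5 - 4 = 1)
(-114 - 1*(-186))/(((-3/(-4) + 4)*B)) = (-114 - 1*(-186))/(((-3/(-4) + 4)*1)) = (-114 + 186)/(((-3*(-1)/4 + 4)*1)) = 72/(((-1*(-3/4) + 4)*1)) = 72/(((3/4 + 4)*1)) = 72/(((19/4)*1)) = 72/(19/4) = 72*(4/19) = 288/19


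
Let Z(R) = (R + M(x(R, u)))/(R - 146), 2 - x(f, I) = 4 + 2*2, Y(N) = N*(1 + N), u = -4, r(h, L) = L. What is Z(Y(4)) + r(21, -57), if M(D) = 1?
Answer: -343/6 ≈ -57.167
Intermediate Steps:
x(f, I) = -6 (x(f, I) = 2 - (4 + 2*2) = 2 - (4 + 4) = 2 - 1*8 = 2 - 8 = -6)
Z(R) = (1 + R)/(-146 + R) (Z(R) = (R + 1)/(R - 146) = (1 + R)/(-146 + R))
Z(Y(4)) + r(21, -57) = (1 + 4*(1 + 4))/(-146 + 4*(1 + 4)) - 57 = (1 + 4*5)/(-146 + 4*5) - 57 = (1 + 20)/(-146 + 20) - 57 = 21/(-126) - 57 = -1/126*21 - 57 = -⅙ - 57 = -343/6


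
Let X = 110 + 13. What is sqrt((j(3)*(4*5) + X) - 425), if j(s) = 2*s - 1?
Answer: I*sqrt(202) ≈ 14.213*I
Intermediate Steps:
j(s) = -1 + 2*s
X = 123
sqrt((j(3)*(4*5) + X) - 425) = sqrt(((-1 + 2*3)*(4*5) + 123) - 425) = sqrt(((-1 + 6)*20 + 123) - 425) = sqrt((5*20 + 123) - 425) = sqrt((100 + 123) - 425) = sqrt(223 - 425) = sqrt(-202) = I*sqrt(202)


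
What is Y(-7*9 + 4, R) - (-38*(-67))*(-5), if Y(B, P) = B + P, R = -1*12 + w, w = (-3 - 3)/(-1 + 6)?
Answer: 63289/5 ≈ 12658.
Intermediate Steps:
w = -6/5 ≈ -1.2000
R = -66/5 (R = -1*12 - 6/5 = -12 - 6/5 = -66/5 ≈ -13.200)
Y(-7*9 + 4, R) - (-38*(-67))*(-5) = ((-7*9 + 4) - 66/5) - (-38*(-67))*(-5) = ((-63 + 4) - 66/5) - 2546*(-5) = (-59 - 66/5) - 1*(-12730) = -361/5 + 12730 = 63289/5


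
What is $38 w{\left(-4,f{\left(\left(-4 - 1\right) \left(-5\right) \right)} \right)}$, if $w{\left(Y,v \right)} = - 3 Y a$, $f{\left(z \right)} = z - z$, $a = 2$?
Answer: $912$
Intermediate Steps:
$f{\left(z \right)} = 0$
$w{\left(Y,v \right)} = - 6 Y$ ($w{\left(Y,v \right)} = - 3 Y 2 = - 6 Y$)
$38 w{\left(-4,f{\left(\left(-4 - 1\right) \left(-5\right) \right)} \right)} = 38 \left(\left(-6\right) \left(-4\right)\right) = 38 \cdot 24 = 912$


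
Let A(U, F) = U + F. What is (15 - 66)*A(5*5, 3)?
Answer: -1428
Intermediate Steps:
A(U, F) = F + U
(15 - 66)*A(5*5, 3) = (15 - 66)*(3 + 5*5) = -51*(3 + 25) = -51*28 = -1428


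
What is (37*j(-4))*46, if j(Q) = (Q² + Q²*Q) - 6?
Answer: -91908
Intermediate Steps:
j(Q) = -6 + Q² + Q³ (j(Q) = (Q² + Q³) - 6 = -6 + Q² + Q³)
(37*j(-4))*46 = (37*(-6 + (-4)² + (-4)³))*46 = (37*(-6 + 16 - 64))*46 = (37*(-54))*46 = -1998*46 = -91908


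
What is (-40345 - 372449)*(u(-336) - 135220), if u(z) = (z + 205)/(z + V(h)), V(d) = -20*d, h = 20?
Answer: 20540998684233/368 ≈ 5.5818e+10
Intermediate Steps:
u(z) = (205 + z)/(-400 + z) (u(z) = (z + 205)/(z - 20*20) = (205 + z)/(z - 400) = (205 + z)/(-400 + z))
(-40345 - 372449)*(u(-336) - 135220) = (-40345 - 372449)*((205 - 336)/(-400 - 336) - 135220) = -412794*(-131/(-736) - 135220) = -412794*(-1/736*(-131) - 135220) = -412794*(131/736 - 135220) = -412794*(-99521789/736) = 20540998684233/368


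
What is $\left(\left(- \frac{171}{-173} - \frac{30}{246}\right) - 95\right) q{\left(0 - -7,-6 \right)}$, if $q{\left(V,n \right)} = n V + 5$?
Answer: $\frac{24704493}{7093} \approx 3482.9$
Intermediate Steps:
$q{\left(V,n \right)} = 5 + V n$ ($q{\left(V,n \right)} = V n + 5 = 5 + V n$)
$\left(\left(- \frac{171}{-173} - \frac{30}{246}\right) - 95\right) q{\left(0 - -7,-6 \right)} = \left(\left(- \frac{171}{-173} - \frac{30}{246}\right) - 95\right) \left(5 + \left(0 - -7\right) \left(-6\right)\right) = \left(\left(\left(-171\right) \left(- \frac{1}{173}\right) - \frac{5}{41}\right) - 95\right) \left(5 + \left(0 + 7\right) \left(-6\right)\right) = \left(\left(\frac{171}{173} - \frac{5}{41}\right) - 95\right) \left(5 + 7 \left(-6\right)\right) = \left(\frac{6146}{7093} - 95\right) \left(5 - 42\right) = \left(- \frac{667689}{7093}\right) \left(-37\right) = \frac{24704493}{7093}$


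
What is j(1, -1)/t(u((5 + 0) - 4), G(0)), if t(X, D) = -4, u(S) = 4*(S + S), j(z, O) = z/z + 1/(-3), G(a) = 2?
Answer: -⅙ ≈ -0.16667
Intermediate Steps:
j(z, O) = ⅔ (j(z, O) = 1 + 1*(-⅓) = 1 - ⅓ = ⅔)
u(S) = 8*S (u(S) = 4*(2*S) = 8*S)
j(1, -1)/t(u((5 + 0) - 4), G(0)) = (⅔)/(-4) = -¼*⅔ = -⅙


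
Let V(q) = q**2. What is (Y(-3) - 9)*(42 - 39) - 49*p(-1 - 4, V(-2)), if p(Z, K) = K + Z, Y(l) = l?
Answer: 13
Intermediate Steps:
(Y(-3) - 9)*(42 - 39) - 49*p(-1 - 4, V(-2)) = (-3 - 9)*(42 - 39) - 49*((-2)**2 + (-1 - 4)) = -12*3 - 49*(4 - 5) = -36 - 49*(-1) = -36 + 49 = 13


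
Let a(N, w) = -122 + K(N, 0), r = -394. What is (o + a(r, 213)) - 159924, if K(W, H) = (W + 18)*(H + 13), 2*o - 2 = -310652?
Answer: -320259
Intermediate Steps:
o = -155325 (o = 1 + (½)*(-310652) = 1 - 155326 = -155325)
K(W, H) = (13 + H)*(18 + W) (K(W, H) = (18 + W)*(13 + H) = (13 + H)*(18 + W))
a(N, w) = 112 + 13*N (a(N, w) = -122 + (234 + 13*N + 18*0 + 0*N) = -122 + (234 + 13*N + 0 + 0) = -122 + (234 + 13*N) = 112 + 13*N)
(o + a(r, 213)) - 159924 = (-155325 + (112 + 13*(-394))) - 159924 = (-155325 + (112 - 5122)) - 159924 = (-155325 - 5010) - 159924 = -160335 - 159924 = -320259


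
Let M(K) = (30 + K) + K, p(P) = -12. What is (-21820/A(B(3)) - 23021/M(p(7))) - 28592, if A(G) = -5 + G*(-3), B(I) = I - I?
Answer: -168389/6 ≈ -28065.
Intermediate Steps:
B(I) = 0
A(G) = -5 - 3*G
M(K) = 30 + 2*K
(-21820/A(B(3)) - 23021/M(p(7))) - 28592 = (-21820/(-5 - 3*0) - 23021/(30 + 2*(-12))) - 28592 = (-21820/(-5 + 0) - 23021/(30 - 24)) - 28592 = (-21820/(-5) - 23021/6) - 28592 = (-21820*(-1/5) - 23021*1/6) - 28592 = (4364 - 23021/6) - 28592 = 3163/6 - 28592 = -168389/6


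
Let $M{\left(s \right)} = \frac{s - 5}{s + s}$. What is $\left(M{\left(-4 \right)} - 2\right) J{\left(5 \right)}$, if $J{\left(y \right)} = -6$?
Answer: $\frac{21}{4} \approx 5.25$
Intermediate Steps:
$M{\left(s \right)} = \frac{-5 + s}{2 s}$
$\left(M{\left(-4 \right)} - 2\right) J{\left(5 \right)} = \left(\frac{-5 - 4}{2 \left(-4\right)} - 2\right) \left(-6\right) = \left(\frac{1}{2} \left(- \frac{1}{4}\right) \left(-9\right) - 2\right) \left(-6\right) = \left(\frac{9}{8} - 2\right) \left(-6\right) = \left(- \frac{7}{8}\right) \left(-6\right) = \frac{21}{4}$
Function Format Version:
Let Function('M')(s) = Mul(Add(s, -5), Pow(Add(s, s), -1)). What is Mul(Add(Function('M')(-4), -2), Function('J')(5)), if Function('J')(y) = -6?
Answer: Rational(21, 4) ≈ 5.2500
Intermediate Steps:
Function('M')(s) = Mul(Rational(1, 2), Pow(s, -1), Add(-5, s)) (Function('M')(s) = Mul(Add(-5, s), Pow(Mul(2, s), -1)) = Mul(Add(-5, s), Mul(Rational(1, 2), Pow(s, -1))) = Mul(Rational(1, 2), Pow(s, -1), Add(-5, s)))
Mul(Add(Function('M')(-4), -2), Function('J')(5)) = Mul(Add(Mul(Rational(1, 2), Pow(-4, -1), Add(-5, -4)), -2), -6) = Mul(Add(Mul(Rational(1, 2), Rational(-1, 4), -9), -2), -6) = Mul(Add(Rational(9, 8), -2), -6) = Mul(Rational(-7, 8), -6) = Rational(21, 4)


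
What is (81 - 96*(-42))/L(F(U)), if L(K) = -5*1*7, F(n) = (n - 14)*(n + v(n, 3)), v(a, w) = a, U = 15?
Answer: -4113/35 ≈ -117.51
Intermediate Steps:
F(n) = 2*n*(-14 + n) (F(n) = (n - 14)*(n + n) = (-14 + n)*(2*n) = 2*n*(-14 + n))
L(K) = -35 (L(K) = -5*7 = -35)
(81 - 96*(-42))/L(F(U)) = (81 - 96*(-42))/(-35) = (81 + 4032)*(-1/35) = 4113*(-1/35) = -4113/35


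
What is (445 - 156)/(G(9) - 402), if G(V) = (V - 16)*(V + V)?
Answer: -289/528 ≈ -0.54735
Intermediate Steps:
G(V) = 2*V*(-16 + V) (G(V) = (-16 + V)*(2*V) = 2*V*(-16 + V))
(445 - 156)/(G(9) - 402) = (445 - 156)/(2*9*(-16 + 9) - 402) = 289/(2*9*(-7) - 402) = 289/(-126 - 402) = 289/(-528) = 289*(-1/528) = -289/528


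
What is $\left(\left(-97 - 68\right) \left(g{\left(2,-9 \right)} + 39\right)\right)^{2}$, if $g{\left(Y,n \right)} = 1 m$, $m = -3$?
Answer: $35283600$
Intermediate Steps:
$g{\left(Y,n \right)} = -3$ ($g{\left(Y,n \right)} = 1 \left(-3\right) = -3$)
$\left(\left(-97 - 68\right) \left(g{\left(2,-9 \right)} + 39\right)\right)^{2} = \left(\left(-97 - 68\right) \left(-3 + 39\right)\right)^{2} = \left(\left(-165\right) 36\right)^{2} = \left(-5940\right)^{2} = 35283600$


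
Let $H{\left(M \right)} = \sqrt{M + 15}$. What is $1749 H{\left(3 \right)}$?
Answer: $5247 \sqrt{2} \approx 7420.4$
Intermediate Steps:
$H{\left(M \right)} = \sqrt{15 + M}$
$1749 H{\left(3 \right)} = 1749 \sqrt{15 + 3} = 1749 \sqrt{18} = 1749 \cdot 3 \sqrt{2} = 5247 \sqrt{2}$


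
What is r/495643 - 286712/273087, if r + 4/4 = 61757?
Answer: -125242035044/135353659941 ≈ -0.92529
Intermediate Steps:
r = 61756 (r = -1 + 61757 = 61756)
r/495643 - 286712/273087 = 61756/495643 - 286712/273087 = -125242035044/135353659941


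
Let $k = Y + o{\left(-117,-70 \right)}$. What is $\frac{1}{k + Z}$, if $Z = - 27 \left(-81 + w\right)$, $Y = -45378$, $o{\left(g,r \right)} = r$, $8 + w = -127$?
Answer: $- \frac{1}{39616} \approx -2.5242 \cdot 10^{-5}$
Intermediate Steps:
$w = -135$ ($w = -8 - 127 = -135$)
$k = -45448$ ($k = -45378 - 70 = -45448$)
$Z = 5832$ ($Z = - 27 \left(-81 - 135\right) = \left(-27\right) \left(-216\right) = 5832$)
$\frac{1}{k + Z} = \frac{1}{-45448 + 5832} = \frac{1}{-39616} = - \frac{1}{39616}$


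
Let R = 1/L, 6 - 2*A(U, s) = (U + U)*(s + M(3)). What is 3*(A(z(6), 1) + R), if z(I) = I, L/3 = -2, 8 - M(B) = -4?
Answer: -451/2 ≈ -225.50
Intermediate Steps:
M(B) = 12 (M(B) = 8 - 1*(-4) = 8 + 4 = 12)
L = -6 (L = 3*(-2) = -6)
A(U, s) = 3 - U*(12 + s) (A(U, s) = 3 - (U + U)*(s + 12)/2 = 3 - 2*U*(12 + s)/2 = 3 - U*(12 + s))
R = -⅙ (R = 1/(-6) = -⅙ ≈ -0.16667)
3*(A(z(6), 1) + R) = 3*((3 - 12*6 - 1*6*1) - ⅙) = 3*((3 - 72 - 6) - ⅙) = 3*(-75 - ⅙) = 3*(-451/6) = -451/2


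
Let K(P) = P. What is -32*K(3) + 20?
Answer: -76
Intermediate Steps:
-32*K(3) + 20 = -32*3 + 20 = -96 + 20 = -76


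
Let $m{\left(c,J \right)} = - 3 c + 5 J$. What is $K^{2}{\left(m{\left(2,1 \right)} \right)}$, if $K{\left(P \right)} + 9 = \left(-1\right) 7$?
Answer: $256$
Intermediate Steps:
$K{\left(P \right)} = -16$ ($K{\left(P \right)} = -9 - 7 = -16$)
$K^{2}{\left(m{\left(2,1 \right)} \right)} = \left(-16\right)^{2} = 256$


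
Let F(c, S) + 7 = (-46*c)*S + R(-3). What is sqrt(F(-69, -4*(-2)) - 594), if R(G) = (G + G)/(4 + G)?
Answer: sqrt(24785) ≈ 157.43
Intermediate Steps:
R(G) = 2*G/(4 + G) (R(G) = (2*G)/(4 + G) = 2*G/(4 + G))
F(c, S) = -13 - 46*S*c (F(c, S) = -7 + ((-46*c)*S + 2*(-3)/(4 - 3)) = -7 + (-46*S*c + 2*(-3)/1) = -7 + (-46*S*c + 2*(-3)*1) = -7 + (-46*S*c - 6) = -7 + (-6 - 46*S*c) = -13 - 46*S*c)
sqrt(F(-69, -4*(-2)) - 594) = sqrt((-13 - 46*(-4*(-2))*(-69)) - 594) = sqrt((-13 - 46*8*(-69)) - 594) = sqrt((-13 + 25392) - 594) = sqrt(25379 - 594) = sqrt(24785)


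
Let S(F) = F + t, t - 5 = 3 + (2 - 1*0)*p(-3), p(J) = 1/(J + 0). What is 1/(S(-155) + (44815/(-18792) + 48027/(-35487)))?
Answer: -74096856/11218621657 ≈ -0.0066048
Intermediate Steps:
p(J) = 1/J
t = 22/3 (t = 5 + (3 + (2 - 1*0)/(-3)) = 5 + (3 + (2 + 0)*(-1/3)) = 5 + (3 + 2*(-1/3)) = 5 + (3 - 2/3) = 5 + 7/3 = 22/3 ≈ 7.3333)
S(F) = 22/3 + F (S(F) = F + 22/3 = 22/3 + F)
1/(S(-155) + (44815/(-18792) + 48027/(-35487))) = 1/((22/3 - 155) + (44815/(-18792) + 48027/(-35487))) = 1/(-443/3 + (44815*(-1/18792) + 48027*(-1/35487))) = 1/(-443/3 + (-44815/18792 - 16009/11829)) = 1/(-443/3 - 276985921/74096856) = 1/(-11218621657/74096856) = -74096856/11218621657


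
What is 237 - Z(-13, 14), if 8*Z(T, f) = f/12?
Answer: 11369/48 ≈ 236.85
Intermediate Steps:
Z(T, f) = f/96 (Z(T, f) = (f/12)/8 = f/96)
237 - Z(-13, 14) = 237 - 14/96 = 237 - 1*7/48 = 237 - 7/48 = 11369/48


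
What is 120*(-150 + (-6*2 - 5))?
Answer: -20040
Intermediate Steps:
120*(-150 + (-6*2 - 5)) = 120*(-150 + (-12 - 5)) = 120*(-150 - 17) = 120*(-167) = -20040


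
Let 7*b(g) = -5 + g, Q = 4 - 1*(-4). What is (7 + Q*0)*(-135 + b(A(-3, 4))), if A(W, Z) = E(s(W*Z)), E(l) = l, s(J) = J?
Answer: -962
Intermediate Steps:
A(W, Z) = W*Z
Q = 8 (Q = 4 + 4 = 8)
b(g) = -5/7 + g/7 (b(g) = (-5 + g)/7 = -5/7 + g/7)
(7 + Q*0)*(-135 + b(A(-3, 4))) = (7 + 8*0)*(-135 + (-5/7 + (-3*4)/7)) = (7 + 0)*(-135 + (-5/7 + (⅐)*(-12))) = 7*(-135 + (-5/7 - 12/7)) = 7*(-135 - 17/7) = 7*(-962/7) = -962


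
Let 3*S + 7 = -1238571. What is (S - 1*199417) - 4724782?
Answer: -16011175/3 ≈ -5.3371e+6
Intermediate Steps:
S = -1238578/3 (S = -7/3 + (⅓)*(-1238571) = -7/3 - 412857 = -1238578/3 ≈ -4.1286e+5)
(S - 1*199417) - 4724782 = (-1238578/3 - 1*199417) - 4724782 = (-1238578/3 - 199417) - 4724782 = -1836829/3 - 4724782 = -16011175/3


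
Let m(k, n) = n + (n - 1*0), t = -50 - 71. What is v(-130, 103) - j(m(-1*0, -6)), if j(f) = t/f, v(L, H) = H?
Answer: 1115/12 ≈ 92.917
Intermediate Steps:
t = -121
m(k, n) = 2*n (m(k, n) = n + (n + 0) = n + n = 2*n)
j(f) = -121/f
v(-130, 103) - j(m(-1*0, -6)) = 103 - (-121)/(2*(-6)) = 103 - (-121)/(-12) = 103 - (-121)*(-1)/12 = 103 - 1*121/12 = 103 - 121/12 = 1115/12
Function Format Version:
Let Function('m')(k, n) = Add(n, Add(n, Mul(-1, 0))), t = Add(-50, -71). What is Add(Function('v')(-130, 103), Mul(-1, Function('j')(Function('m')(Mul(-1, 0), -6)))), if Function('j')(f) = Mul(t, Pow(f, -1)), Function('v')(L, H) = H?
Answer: Rational(1115, 12) ≈ 92.917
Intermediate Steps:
t = -121
Function('m')(k, n) = Mul(2, n) (Function('m')(k, n) = Add(n, Add(n, 0)) = Add(n, n) = Mul(2, n))
Function('j')(f) = Mul(-121, Pow(f, -1))
Add(Function('v')(-130, 103), Mul(-1, Function('j')(Function('m')(Mul(-1, 0), -6)))) = Add(103, Mul(-1, Mul(-121, Pow(Mul(2, -6), -1)))) = Add(103, Mul(-1, Mul(-121, Pow(-12, -1)))) = Add(103, Mul(-1, Mul(-121, Rational(-1, 12)))) = Add(103, Mul(-1, Rational(121, 12))) = Add(103, Rational(-121, 12)) = Rational(1115, 12)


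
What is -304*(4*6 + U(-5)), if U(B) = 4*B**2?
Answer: -37696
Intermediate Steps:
-304*(4*6 + U(-5)) = -304*(4*6 + 4*(-5)**2) = -304*(24 + 4*25) = -304*(24 + 100) = -304*124 = -37696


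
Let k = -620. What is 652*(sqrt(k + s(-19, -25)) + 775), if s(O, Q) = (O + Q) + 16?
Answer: 505300 + 11736*I*sqrt(2) ≈ 5.053e+5 + 16597.0*I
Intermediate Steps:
s(O, Q) = 16 + O + Q
652*(sqrt(k + s(-19, -25)) + 775) = 652*(sqrt(-620 + (16 - 19 - 25)) + 775) = 652*(sqrt(-620 - 28) + 775) = 652*(sqrt(-648) + 775) = 652*(18*I*sqrt(2) + 775) = 652*(775 + 18*I*sqrt(2)) = 505300 + 11736*I*sqrt(2)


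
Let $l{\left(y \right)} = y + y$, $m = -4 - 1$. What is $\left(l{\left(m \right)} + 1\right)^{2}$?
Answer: $81$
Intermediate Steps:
$m = -5$ ($m = -4 - 1 = -5$)
$l{\left(y \right)} = 2 y$
$\left(l{\left(m \right)} + 1\right)^{2} = \left(2 \left(-5\right) + 1\right)^{2} = \left(-10 + 1\right)^{2} = \left(-9\right)^{2} = 81$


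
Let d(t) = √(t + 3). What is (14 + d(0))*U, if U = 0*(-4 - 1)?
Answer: 0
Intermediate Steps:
d(t) = √(3 + t)
U = 0 (U = 0*(-5) = 0)
(14 + d(0))*U = (14 + √(3 + 0))*0 = (14 + √3)*0 = 0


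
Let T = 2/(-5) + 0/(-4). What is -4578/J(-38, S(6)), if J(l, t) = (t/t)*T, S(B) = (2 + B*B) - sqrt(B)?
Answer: 11445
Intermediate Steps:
T = -2/5 (T = 2*(-1/5) + 0*(-1/4) = -2/5 + 0 = -2/5 ≈ -0.40000)
S(B) = 2 + B**2 - sqrt(B) (S(B) = (2 + B**2) - sqrt(B) = 2 + B**2 - sqrt(B))
J(l, t) = -2/5 (J(l, t) = (t/t)*(-2/5) = 1*(-2/5) = -2/5)
-4578/J(-38, S(6)) = -4578/(-2/5) = -4578*(-5/2) = 11445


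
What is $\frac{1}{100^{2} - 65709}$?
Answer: $- \frac{1}{55709} \approx -1.795 \cdot 10^{-5}$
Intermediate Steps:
$\frac{1}{100^{2} - 65709} = \frac{1}{10000 - 65709} = \frac{1}{-55709} = - \frac{1}{55709}$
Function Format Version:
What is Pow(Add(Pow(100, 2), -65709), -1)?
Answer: Rational(-1, 55709) ≈ -1.7950e-5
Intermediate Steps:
Pow(Add(Pow(100, 2), -65709), -1) = Pow(Add(10000, -65709), -1) = Pow(-55709, -1) = Rational(-1, 55709)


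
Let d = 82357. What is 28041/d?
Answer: 28041/82357 ≈ 0.34048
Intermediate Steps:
28041/d = 28041/82357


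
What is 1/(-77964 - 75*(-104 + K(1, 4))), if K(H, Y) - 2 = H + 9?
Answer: -1/71064 ≈ -1.4072e-5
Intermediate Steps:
K(H, Y) = 11 + H (K(H, Y) = 2 + (H + 9) = 2 + (9 + H) = 11 + H)
1/(-77964 - 75*(-104 + K(1, 4))) = 1/(-77964 - 75*(-104 + (11 + 1))) = 1/(-77964 - 75*(-104 + 12)) = 1/(-77964 - 75*(-92)) = 1/(-77964 + 6900) = 1/(-71064) = -1/71064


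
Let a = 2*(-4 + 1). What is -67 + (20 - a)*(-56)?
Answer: -1523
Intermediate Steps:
a = -6 (a = 2*(-3) = -6)
-67 + (20 - a)*(-56) = -67 + (20 - 1*(-6))*(-56) = -67 + (20 + 6)*(-56) = -67 + 26*(-56) = -67 - 1456 = -1523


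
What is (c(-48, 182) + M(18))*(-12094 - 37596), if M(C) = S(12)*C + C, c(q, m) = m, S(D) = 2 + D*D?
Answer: -140523320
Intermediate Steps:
S(D) = 2 + D²
M(C) = 147*C (M(C) = (2 + 12²)*C + C = (2 + 144)*C + C = 146*C + C = 147*C)
(c(-48, 182) + M(18))*(-12094 - 37596) = (182 + 147*18)*(-12094 - 37596) = (182 + 2646)*(-49690) = 2828*(-49690) = -140523320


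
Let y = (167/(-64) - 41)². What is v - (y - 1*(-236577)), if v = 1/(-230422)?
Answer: -112539150111451/471904256 ≈ -2.3848e+5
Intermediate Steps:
y = 7789681/4096 (y = (167*(-1/64) - 41)² = (-167/64 - 41)² = (-2791/64)² = 7789681/4096 ≈ 1901.8)
v = -1/230422 ≈ -4.3399e-6
v - (y - 1*(-236577)) = -1/230422 - (7789681/4096 - 1*(-236577)) = -1/230422 - (7789681/4096 + 236577) = -1/230422 - 1*976809073/4096 = -1/230422 - 976809073/4096 = -112539150111451/471904256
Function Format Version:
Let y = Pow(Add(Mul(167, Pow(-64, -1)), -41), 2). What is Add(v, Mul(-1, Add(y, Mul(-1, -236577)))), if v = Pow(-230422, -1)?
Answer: Rational(-112539150111451, 471904256) ≈ -2.3848e+5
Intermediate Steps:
y = Rational(7789681, 4096) (y = Pow(Add(Mul(167, Rational(-1, 64)), -41), 2) = Pow(Add(Rational(-167, 64), -41), 2) = Pow(Rational(-2791, 64), 2) = Rational(7789681, 4096) ≈ 1901.8)
v = Rational(-1, 230422) ≈ -4.3399e-6
Add(v, Mul(-1, Add(y, Mul(-1, -236577)))) = Add(Rational(-1, 230422), Mul(-1, Add(Rational(7789681, 4096), Mul(-1, -236577)))) = Add(Rational(-1, 230422), Mul(-1, Add(Rational(7789681, 4096), 236577))) = Add(Rational(-1, 230422), Mul(-1, Rational(976809073, 4096))) = Add(Rational(-1, 230422), Rational(-976809073, 4096)) = Rational(-112539150111451, 471904256)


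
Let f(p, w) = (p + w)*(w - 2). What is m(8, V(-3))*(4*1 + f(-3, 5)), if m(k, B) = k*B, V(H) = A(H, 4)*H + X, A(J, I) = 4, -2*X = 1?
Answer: -1000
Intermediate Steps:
X = -½ (X = -½*1 = -½ ≈ -0.50000)
f(p, w) = (-2 + w)*(p + w) (f(p, w) = (p + w)*(-2 + w) = (-2 + w)*(p + w))
V(H) = -½ + 4*H (V(H) = 4*H - ½ = -½ + 4*H)
m(k, B) = B*k
m(8, V(-3))*(4*1 + f(-3, 5)) = ((-½ + 4*(-3))*8)*(4*1 + (5² - 2*(-3) - 2*5 - 3*5)) = ((-½ - 12)*8)*(4 + (25 + 6 - 10 - 15)) = (-25/2*8)*(4 + 6) = -100*10 = -1000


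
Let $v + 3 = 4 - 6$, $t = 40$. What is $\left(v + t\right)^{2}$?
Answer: $1225$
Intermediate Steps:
$v = -5$ ($v = -3 + \left(4 - 6\right) = -3 - 2 = -5$)
$\left(v + t\right)^{2} = \left(-5 + 40\right)^{2} = 35^{2} = 1225$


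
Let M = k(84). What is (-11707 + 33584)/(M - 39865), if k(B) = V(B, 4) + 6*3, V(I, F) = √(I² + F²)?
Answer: -871732819/1587776337 - 87508*√442/1587776337 ≈ -0.55019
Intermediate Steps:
V(I, F) = √(F² + I²)
k(B) = 18 + √(16 + B²) (k(B) = √(4² + B²) + 6*3 = √(16 + B²) + 18 = 18 + √(16 + B²))
M = 18 + 4*√442 (M = 18 + √(16 + 84²) = 18 + √(16 + 7056) = 18 + √7072 = 18 + 4*√442 ≈ 102.10)
(-11707 + 33584)/(M - 39865) = (-11707 + 33584)/((18 + 4*√442) - 39865) = 21877/(-39847 + 4*√442)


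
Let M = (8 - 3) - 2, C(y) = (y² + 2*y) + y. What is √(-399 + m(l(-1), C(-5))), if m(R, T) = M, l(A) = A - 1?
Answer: 6*I*√11 ≈ 19.9*I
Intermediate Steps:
l(A) = -1 + A
C(y) = y² + 3*y
M = 3 (M = 5 - 2 = 3)
m(R, T) = 3
√(-399 + m(l(-1), C(-5))) = √(-399 + 3) = √(-396) = 6*I*√11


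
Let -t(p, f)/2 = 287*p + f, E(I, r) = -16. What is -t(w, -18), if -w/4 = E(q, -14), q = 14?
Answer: 36700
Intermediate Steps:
w = 64 (w = -4*(-16) = 64)
t(p, f) = -574*p - 2*f (t(p, f) = -2*(287*p + f) = -2*(f + 287*p) = -574*p - 2*f)
-t(w, -18) = -(-574*64 - 2*(-18)) = -(-36736 + 36) = -1*(-36700) = 36700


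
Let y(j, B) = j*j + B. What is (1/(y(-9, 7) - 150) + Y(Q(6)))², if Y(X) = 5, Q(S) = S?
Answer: 95481/3844 ≈ 24.839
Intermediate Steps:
y(j, B) = B + j² (y(j, B) = j² + B = B + j²)
(1/(y(-9, 7) - 150) + Y(Q(6)))² = (1/((7 + (-9)²) - 150) + 5)² = (1/((7 + 81) - 150) + 5)² = (1/(88 - 150) + 5)² = (1/(-62) + 5)² = (-1/62 + 5)² = (309/62)² = 95481/3844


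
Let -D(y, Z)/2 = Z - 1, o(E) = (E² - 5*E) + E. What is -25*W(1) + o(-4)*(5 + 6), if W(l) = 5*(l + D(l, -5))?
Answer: -1273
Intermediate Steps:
o(E) = E² - 4*E
D(y, Z) = 2 - 2*Z (D(y, Z) = -2*(Z - 1) = -2*(-1 + Z) = 2 - 2*Z)
W(l) = 60 + 5*l (W(l) = 5*(l + (2 - 2*(-5))) = 5*(l + (2 + 10)) = 5*(l + 12) = 5*(12 + l) = 60 + 5*l)
-25*W(1) + o(-4)*(5 + 6) = -25*(60 + 5*1) + (-4*(-4 - 4))*(5 + 6) = -25*(60 + 5) - 4*(-8)*11 = -25*65 + 32*11 = -1625 + 352 = -1273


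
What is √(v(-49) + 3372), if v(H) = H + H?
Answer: √3274 ≈ 57.219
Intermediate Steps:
v(H) = 2*H
√(v(-49) + 3372) = √(2*(-49) + 3372) = √(-98 + 3372) = √3274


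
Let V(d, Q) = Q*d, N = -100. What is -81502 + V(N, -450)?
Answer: -36502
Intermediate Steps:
-81502 + V(N, -450) = -81502 - 450*(-100) = -81502 + 45000 = -36502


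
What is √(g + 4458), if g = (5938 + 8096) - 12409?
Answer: √6083 ≈ 77.994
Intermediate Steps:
g = 1625 (g = 14034 - 12409 = 1625)
√(g + 4458) = √(1625 + 4458) = √6083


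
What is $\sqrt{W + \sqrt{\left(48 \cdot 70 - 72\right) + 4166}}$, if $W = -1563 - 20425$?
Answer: $\sqrt{-21988 + \sqrt{7454}} \approx 147.99 i$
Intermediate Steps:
$W = -21988$ ($W = -1563 - 20425 = -21988$)
$\sqrt{W + \sqrt{\left(48 \cdot 70 - 72\right) + 4166}} = \sqrt{-21988 + \sqrt{\left(48 \cdot 70 - 72\right) + 4166}} = \sqrt{-21988 + \sqrt{\left(3360 - 72\right) + 4166}} = \sqrt{-21988 + \sqrt{3288 + 4166}} = \sqrt{-21988 + \sqrt{7454}}$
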